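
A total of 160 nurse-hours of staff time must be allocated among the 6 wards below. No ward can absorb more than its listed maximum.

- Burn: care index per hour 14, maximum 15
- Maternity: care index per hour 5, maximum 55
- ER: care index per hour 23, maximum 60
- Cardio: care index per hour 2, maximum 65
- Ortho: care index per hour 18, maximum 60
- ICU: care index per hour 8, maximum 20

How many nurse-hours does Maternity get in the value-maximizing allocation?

Highest care index per hour first: ER 23 > Ortho 18 > Burn 14 > ICU 8 > Maternity 5 > Cardio 2.
Give ER 60 to hit its cap of 60 — 100 left.
Ortho: +60 to 60 (cap) — 40 left.
Give Burn 15 to hit its cap of 15 — 25 left.
ICU: +20 to 20 (cap) — 5 left.
Maternity: +5 (room for 55) → 5. Pool exhausted.

5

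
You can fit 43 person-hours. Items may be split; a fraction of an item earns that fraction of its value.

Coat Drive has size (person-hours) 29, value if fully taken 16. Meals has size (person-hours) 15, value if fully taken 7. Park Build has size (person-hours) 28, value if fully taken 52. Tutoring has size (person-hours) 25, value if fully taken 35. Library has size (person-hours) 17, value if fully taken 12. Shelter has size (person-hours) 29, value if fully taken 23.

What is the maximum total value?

Rank by value-to-size ratio: Park Build 52/28≈1.86, Tutoring 35/25≈1.4, Shelter 23/29≈0.793, Library 12/17≈0.706, Coat Drive 16/29≈0.552, Meals 7/15≈0.467.
All 28 person-hours of Park Build fit (value 52) → 15 remain.
15 person-hours left: a 15/25 share of Tutoring gives 35×15/25 = 21.
Total value = 73.

73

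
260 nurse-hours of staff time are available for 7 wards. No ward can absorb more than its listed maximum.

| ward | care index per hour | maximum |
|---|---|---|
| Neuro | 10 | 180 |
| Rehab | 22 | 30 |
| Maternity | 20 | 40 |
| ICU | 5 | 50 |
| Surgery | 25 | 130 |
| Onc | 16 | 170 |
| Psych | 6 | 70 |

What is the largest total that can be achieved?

5670

Order the wards by care index per hour: Surgery 25 > Rehab 22 > Maternity 20 > Onc 16 > Neuro 10 > Psych 6 > ICU 5.
Surgery: +130 to 130 (cap) → 130 left.
Rehab: +30 to 30 (cap) → 100 left.
Maternity: +40 to 40 (cap) → 60 left.
Onc has room for 170 but only 60 remain, so it gets 60.
Total = 22×30 + 20×40 + 25×130 + 16×60 = 5670.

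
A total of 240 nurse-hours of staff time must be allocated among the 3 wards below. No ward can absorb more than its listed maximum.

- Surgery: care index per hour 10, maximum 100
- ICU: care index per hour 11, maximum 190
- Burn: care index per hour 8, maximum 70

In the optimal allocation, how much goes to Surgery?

50

Rank by care index per hour: ICU 11 > Surgery 10 > Burn 8.
ICU: +190 to 190 (cap) → 50 left.
Only 50 left; Surgery takes them to reach 50.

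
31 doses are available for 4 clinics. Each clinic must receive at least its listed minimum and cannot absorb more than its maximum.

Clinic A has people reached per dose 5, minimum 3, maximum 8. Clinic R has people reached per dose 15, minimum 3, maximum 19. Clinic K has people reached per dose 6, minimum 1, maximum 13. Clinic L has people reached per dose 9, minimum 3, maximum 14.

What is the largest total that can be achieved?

Meeting every minimum uses 3+3+1+3 = 10 doses, leaving 21.
Order the clinics by people reached per dose: Clinic R 15 > Clinic L 9 > Clinic K 6 > Clinic A 5.
Clinic R takes 16 more to reach its cap of 19 ; 5 left.
Clinic L: +5 (room for 11) → 8. Pool exhausted.
Total = 5×3 + 15×19 + 6×1 + 9×8 = 378.

378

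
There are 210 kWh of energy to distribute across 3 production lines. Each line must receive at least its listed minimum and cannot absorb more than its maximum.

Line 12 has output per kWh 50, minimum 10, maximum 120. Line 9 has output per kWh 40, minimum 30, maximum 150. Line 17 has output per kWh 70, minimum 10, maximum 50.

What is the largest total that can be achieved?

11100

Meeting every minimum uses 10+30+10 = 50 kWh, leaving 160.
Highest output per kWh first: Line 17 70 > Line 12 50 > Line 9 40.
Line 17 takes 40 more to reach its cap of 50 ; 120 left.
Line 12: +110 to 120 (cap) ; 10 left.
Line 9 has room for 120 more but only 10 remain, so it gets 40.
Total = 50×120 + 40×40 + 70×50 = 11100.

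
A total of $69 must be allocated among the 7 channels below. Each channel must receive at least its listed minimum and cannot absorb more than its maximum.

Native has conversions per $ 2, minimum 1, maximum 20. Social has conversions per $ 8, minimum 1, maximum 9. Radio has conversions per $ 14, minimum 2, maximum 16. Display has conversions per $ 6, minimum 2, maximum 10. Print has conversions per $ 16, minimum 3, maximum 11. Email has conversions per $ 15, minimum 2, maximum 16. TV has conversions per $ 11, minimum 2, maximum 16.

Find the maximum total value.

Meeting every minimum uses 1+1+2+2+3+2+2 = 13 $, leaving 56.
Highest conversions per $ first: Print 16 > Email 15 > Radio 14 > TV 11 > Social 8 > Display 6 > Native 2.
Print takes 8 more to reach its cap of 11 → 48 left.
Email: +14 to 16 (cap) → 34 left.
Radio takes 14 more to reach its cap of 16 → 20 left.
TV: +14 to 16 (cap) → 6 left.
Social has room for 8 more but only 6 remain, so it gets 7.
Total = 2×1 + 8×7 + 14×16 + 6×2 + 16×11 + 15×16 + 11×16 = 886.

886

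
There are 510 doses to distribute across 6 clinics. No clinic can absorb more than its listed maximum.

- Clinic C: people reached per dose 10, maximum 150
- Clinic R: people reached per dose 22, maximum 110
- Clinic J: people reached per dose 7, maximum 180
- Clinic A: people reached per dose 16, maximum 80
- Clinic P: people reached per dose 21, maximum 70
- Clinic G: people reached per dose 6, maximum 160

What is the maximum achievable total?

7370

Order the clinics by people reached per dose: Clinic R 22 > Clinic P 21 > Clinic A 16 > Clinic C 10 > Clinic J 7 > Clinic G 6.
Clinic R: +110 to 110 (cap) — 400 left.
Clinic P: +70 to 70 (cap) — 330 left.
Clinic A: +80 to 80 (cap) — 250 left.
Give Clinic C 150 to hit its cap of 150 — 100 left.
Clinic J: +100 (room for 180) → 100. Pool exhausted.
Total = 10×150 + 22×110 + 7×100 + 16×80 + 21×70 = 7370.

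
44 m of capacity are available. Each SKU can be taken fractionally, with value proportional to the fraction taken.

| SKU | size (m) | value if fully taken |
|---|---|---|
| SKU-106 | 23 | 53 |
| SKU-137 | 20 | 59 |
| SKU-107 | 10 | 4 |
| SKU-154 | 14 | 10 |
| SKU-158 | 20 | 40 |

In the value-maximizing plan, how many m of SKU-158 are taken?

Best value per unit of size first: SKU-137 59/20≈2.95, SKU-106 53/23≈2.3, SKU-158 40/20≈2, SKU-154 10/14≈0.714, SKU-107 4/10≈0.4.
Take all of SKU-137 (20 m, value 59) — 24 m left.
All 23 m of SKU-106 fit (value 53) — 1 remain.
1 m left: a 1/20 share of SKU-158 gives 40×1/20 = 2.

1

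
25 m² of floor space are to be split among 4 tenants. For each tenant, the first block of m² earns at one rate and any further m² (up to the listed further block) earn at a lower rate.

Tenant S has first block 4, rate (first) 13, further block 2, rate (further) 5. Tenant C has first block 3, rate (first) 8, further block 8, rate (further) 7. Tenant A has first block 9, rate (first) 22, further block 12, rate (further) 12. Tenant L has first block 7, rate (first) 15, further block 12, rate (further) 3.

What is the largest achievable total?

415

Treat each block as its own option and order by rate: Tenant A/first 22 > Tenant L/first 15 > Tenant S/first 13 > Tenant A/second 12 > Tenant C/first 8 > Tenant C/second 7 > Tenant S/second 5 > Tenant L/second 3.
Tenant A/first (22): +9 — 16 left.
Fill Tenant L first block (7 at 15) — 9 left.
Tenant S/first (13): +4 — 5 left.
Tenant A second at 12: only 5 left, fill 5.
Total = 22×9 + 15×7 + 13×4 + 12×5 = 415.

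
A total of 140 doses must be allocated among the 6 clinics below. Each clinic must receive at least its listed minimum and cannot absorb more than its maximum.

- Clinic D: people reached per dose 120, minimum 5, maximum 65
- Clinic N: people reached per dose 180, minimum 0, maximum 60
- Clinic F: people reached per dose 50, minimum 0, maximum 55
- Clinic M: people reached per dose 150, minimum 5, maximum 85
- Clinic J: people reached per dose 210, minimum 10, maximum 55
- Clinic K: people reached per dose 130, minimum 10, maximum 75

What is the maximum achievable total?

Meeting every minimum uses 5+0+0+5+10+10 = 30 doses, leaving 110.
Highest people reached per dose first: Clinic J 210 > Clinic N 180 > Clinic M 150 > Clinic K 130 > Clinic D 120 > Clinic F 50.
Clinic J: +45 to 55 (cap) → 65 left.
Clinic N: +60 to 60 (cap) → 5 left.
Only 5 left; Clinic M takes them to reach 10.
Total = 120×5 + 180×60 + 150×10 + 210×55 + 130×10 = 25750.

25750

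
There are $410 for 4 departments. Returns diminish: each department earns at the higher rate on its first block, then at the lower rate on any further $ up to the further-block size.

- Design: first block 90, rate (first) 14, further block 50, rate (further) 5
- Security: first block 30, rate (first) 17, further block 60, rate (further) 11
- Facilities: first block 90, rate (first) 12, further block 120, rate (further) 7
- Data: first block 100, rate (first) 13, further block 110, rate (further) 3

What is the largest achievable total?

5090

Order all 8 blocks by rate: Security/T1 17 > Design/T1 14 > Data/T1 13 > Facilities/T1 12 > Security/T2 11 > Facilities/T2 7 > Design/T2 5 > Data/T2 3.
Security T1 at 17: fill all 30 — 380 left.
Design T1 at 14: fill all 90 — 290 left.
Fill Data T1 block (100 at 13) — 190 left.
Facilities T1 at 12: fill all 90 — 100 left.
Security T2 at 11: fill all 60 — 40 left.
40 remain; put them into Facilities T2 at 7.
Total = 17×30 + 14×90 + 13×100 + 12×90 + 11×60 + 7×40 = 5090.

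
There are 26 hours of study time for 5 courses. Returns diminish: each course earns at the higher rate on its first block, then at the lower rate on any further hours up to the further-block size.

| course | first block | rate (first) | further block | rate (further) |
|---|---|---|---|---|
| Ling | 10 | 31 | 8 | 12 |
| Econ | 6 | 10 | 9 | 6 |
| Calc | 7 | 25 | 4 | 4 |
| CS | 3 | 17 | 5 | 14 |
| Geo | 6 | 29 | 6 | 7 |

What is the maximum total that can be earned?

Rank every tier by rate: Ling/first 31 > Geo/first 29 > Calc/first 25 > CS/first 17 > CS/second 14 > Ling/second 12 > Econ/first 10 > Geo/second 7 > Econ/second 6 > Calc/second 4.
Ling first at 31: fill all 10 → 16 left.
Geo/first (29): +6 → 10 left.
Fill Calc first block (7 at 25) → 3 left.
CS first at 17: fill all 3 → 0 left.
Total = 31×10 + 29×6 + 25×7 + 17×3 = 710.

710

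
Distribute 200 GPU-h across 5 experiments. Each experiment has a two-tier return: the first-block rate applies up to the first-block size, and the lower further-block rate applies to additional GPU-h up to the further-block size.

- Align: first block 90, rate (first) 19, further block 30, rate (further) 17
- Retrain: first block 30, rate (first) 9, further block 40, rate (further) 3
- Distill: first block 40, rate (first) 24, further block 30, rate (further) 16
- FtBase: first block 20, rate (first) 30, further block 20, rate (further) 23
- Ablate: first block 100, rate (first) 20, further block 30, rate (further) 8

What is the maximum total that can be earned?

4400

Treat each block as its own option and order by rate: FtBase/T1 30 > Distill/T1 24 > FtBase/T2 23 > Ablate/T1 20 > Align/T1 19 > Align/T2 17 > Distill/T2 16 > Retrain/T1 9 > Ablate/T2 8 > Retrain/T2 3.
Fill FtBase T1 block (20 at 30) ; 180 left.
Distill/T1 (24): +40 ; 140 left.
Fill FtBase T2 block (20 at 23) ; 120 left.
Ablate/T1 (20): +100 ; 20 left.
Align/T1: +20 of 90 at 19; pool empty.
Total = 30×20 + 24×40 + 23×20 + 20×100 + 19×20 = 4400.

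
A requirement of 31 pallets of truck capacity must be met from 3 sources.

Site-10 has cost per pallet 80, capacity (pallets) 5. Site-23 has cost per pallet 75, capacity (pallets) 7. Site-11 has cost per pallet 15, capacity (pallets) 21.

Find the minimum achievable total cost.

1080

Use sources in increasing cost order.
Site-11 at 15: take all 21 pallets ; 10 still needed.
Take 7 from Site-23 at 75 ; need 3 more.
Take 3 from Site-10 at 80 to finish.
Cost = 21×15 + 7×75 + 3×80 = 1080.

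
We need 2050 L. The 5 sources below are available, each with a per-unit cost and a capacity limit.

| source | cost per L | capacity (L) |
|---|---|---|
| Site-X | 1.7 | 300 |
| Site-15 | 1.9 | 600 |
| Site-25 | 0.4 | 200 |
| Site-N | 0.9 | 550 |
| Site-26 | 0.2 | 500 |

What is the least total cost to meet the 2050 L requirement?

Use sources in increasing cost order.
Site-26 (0.2): use full 500 ; 1550 L to go.
Site-25 at 0.4: take all 200 L ; 1350 still needed.
Site-N (0.9): use full 550 ; 800 L to go.
Take 300 from Site-X at 1.7 ; need 500 more.
Site-15 (1.9): take the remaining 500 ; done.
Cost = 500×0.2 + 200×0.4 + 550×0.9 + 300×1.7 + 500×1.9 = 2135.

2135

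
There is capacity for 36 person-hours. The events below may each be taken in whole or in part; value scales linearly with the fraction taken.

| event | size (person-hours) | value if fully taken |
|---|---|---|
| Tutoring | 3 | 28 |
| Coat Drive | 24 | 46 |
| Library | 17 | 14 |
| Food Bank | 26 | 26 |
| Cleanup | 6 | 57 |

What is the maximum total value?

Rank by value-to-size ratio: Cleanup 57/6≈9.5, Tutoring 28/3≈9.33, Coat Drive 46/24≈1.92, Food Bank 26/26≈1, Library 14/17≈0.824.
Cleanup: take in full, 6 person-hours for value 57 → 30 left.
Take all of Tutoring (3 person-hours, value 28) → 27 person-hours left.
Coat Drive: take in full, 24 person-hours for value 46 → 3 left.
Only 3 person-hours remain; take 3/26 of Food Bank for value 26×3/26 = 3.
Total value = 134.

134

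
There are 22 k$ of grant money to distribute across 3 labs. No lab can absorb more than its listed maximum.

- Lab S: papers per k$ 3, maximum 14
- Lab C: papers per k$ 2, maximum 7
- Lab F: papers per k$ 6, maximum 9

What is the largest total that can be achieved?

93

Rank by papers per k$: Lab F 6 > Lab S 3 > Lab C 2.
Lab F: +9 to 9 (cap) ; 13 left.
Lab S: +13 (room for 14) → 13. Pool exhausted.
Total = 3×13 + 6×9 = 93.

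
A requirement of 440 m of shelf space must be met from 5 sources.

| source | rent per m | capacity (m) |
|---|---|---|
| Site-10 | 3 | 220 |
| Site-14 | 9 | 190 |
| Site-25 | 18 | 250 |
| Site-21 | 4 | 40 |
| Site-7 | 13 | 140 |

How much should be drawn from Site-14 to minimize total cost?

180

Use sources in increasing cost order.
Site-10 (3): use full 220 ; 220 m to go.
Site-21 at 4: take all 40 m ; 180 still needed.
Site-14 at 9: take 180 of its 190 ; requirement met.
Site-7, Site-25: unused.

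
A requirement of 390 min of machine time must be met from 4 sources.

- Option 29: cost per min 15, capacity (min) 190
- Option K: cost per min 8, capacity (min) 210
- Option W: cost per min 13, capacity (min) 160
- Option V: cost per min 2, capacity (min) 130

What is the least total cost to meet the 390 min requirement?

Cheapest first:
Option V (2): use full 130 → 260 min to go.
Option K (8): use full 210 → 50 min to go.
Option W at 13: take 50 of its 160 → requirement met.
Option 29: unused.
Cost = 130×2 + 210×8 + 50×13 = 2590.

2590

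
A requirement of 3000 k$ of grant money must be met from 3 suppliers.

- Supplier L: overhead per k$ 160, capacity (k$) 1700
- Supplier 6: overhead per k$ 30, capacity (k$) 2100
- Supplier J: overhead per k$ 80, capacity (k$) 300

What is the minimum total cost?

Use suppliers in increasing cost order.
Supplier 6 at 30: take all 2100 k$ ; 900 still needed.
Supplier J (80): use full 300 ; 600 k$ to go.
Take 600 from Supplier L at 160 to finish.
Cost = 2100×30 + 300×80 + 600×160 = 183000.

183000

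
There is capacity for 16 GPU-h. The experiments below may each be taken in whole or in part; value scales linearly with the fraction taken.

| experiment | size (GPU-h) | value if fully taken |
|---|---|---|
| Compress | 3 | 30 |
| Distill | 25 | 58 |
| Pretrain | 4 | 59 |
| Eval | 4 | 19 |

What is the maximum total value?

119.6

Best value per unit of size first: Pretrain 59/4≈14.8, Compress 30/3≈10, Eval 19/4≈4.75, Distill 58/25≈2.32.
Pretrain: take in full, 4 GPU-h for value 59 → 12 left.
Compress: take in full, 3 GPU-h for value 30 → 9 left.
Take all of Eval (4 GPU-h, value 19) → 5 GPU-h left.
Only 5 GPU-h remain; take 5/25 of Distill for value 58×5/25 = 11.6.
Total value = 119.6.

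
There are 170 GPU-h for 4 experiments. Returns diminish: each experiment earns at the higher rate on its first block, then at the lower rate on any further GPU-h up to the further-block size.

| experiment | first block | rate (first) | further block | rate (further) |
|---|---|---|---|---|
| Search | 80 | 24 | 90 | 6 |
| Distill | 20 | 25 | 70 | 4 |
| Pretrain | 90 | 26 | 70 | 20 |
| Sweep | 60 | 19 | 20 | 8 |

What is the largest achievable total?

4280

Treat each block as its own option and order by rate: Pretrain/first 26 > Distill/first 25 > Search/first 24 > Pretrain/second 20 > Sweep/first 19 > Sweep/second 8 > Search/second 6 > Distill/second 4.
Fill Pretrain first block (90 at 26) → 80 left.
Fill Distill first block (20 at 25) → 60 left.
Search/first: +60 of 80 at 24; pool empty.
Total = 26×90 + 25×20 + 24×60 = 4280.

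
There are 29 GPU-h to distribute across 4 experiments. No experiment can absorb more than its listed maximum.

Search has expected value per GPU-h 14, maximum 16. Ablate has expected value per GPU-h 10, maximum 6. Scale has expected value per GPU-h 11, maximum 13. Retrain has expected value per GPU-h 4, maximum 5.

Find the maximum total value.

Order the experiments by expected value per GPU-h: Search 14 > Scale 11 > Ablate 10 > Retrain 4.
Give Search 16 to hit its cap of 16 — 13 left.
Scale: +13 to 13 (cap) — 0 left.
Total = 14×16 + 11×13 = 367.

367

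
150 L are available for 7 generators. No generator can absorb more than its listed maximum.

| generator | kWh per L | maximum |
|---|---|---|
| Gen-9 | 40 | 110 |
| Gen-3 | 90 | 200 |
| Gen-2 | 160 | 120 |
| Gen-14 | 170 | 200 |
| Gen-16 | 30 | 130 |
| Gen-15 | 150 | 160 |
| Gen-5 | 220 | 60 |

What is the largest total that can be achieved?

28500

Rank by kWh per L: Gen-5 220 > Gen-14 170 > Gen-2 160 > Gen-15 150 > Gen-3 90 > Gen-9 40 > Gen-16 30.
Gen-5 takes 60 to reach its cap of 60 → 90 left.
Only 90 left; Gen-14 takes them to reach 90.
Total = 170×90 + 220×60 = 28500.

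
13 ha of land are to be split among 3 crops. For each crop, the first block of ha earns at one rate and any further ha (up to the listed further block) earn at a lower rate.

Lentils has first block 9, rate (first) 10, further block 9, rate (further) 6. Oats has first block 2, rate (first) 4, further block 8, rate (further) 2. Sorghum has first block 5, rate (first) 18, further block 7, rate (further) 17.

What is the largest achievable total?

219

Order all 6 blocks by rate: Sorghum/T1 18 > Sorghum/T2 17 > Lentils/T1 10 > Lentils/T2 6 > Oats/T1 4 > Oats/T2 2.
Fill Sorghum T1 block (5 at 18) — 8 left.
Sorghum/T2 (17): +7 — 1 left.
1 remain; put them into Lentils T1 at 10.
Total = 18×5 + 17×7 + 10×1 = 219.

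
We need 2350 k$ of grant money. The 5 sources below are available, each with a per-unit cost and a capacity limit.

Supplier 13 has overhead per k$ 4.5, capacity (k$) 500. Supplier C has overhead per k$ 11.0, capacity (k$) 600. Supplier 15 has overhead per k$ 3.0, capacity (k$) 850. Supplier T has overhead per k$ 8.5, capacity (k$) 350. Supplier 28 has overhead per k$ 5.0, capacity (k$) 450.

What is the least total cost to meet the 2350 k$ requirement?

12225

Fill from the cheapest source first.
Supplier 15 (3.0): use full 850 — 1500 k$ to go.
Supplier 13 (4.5): use full 500 — 1000 k$ to go.
Supplier 28 (5.0): use full 450 — 550 k$ to go.
Supplier T (8.5): use full 350 — 200 k$ to go.
Supplier C at 11.0: take 200 of its 600 — requirement met.
Cost = 850×3.0 + 500×4.5 + 450×5.0 + 350×8.5 + 200×11.0 = 12225.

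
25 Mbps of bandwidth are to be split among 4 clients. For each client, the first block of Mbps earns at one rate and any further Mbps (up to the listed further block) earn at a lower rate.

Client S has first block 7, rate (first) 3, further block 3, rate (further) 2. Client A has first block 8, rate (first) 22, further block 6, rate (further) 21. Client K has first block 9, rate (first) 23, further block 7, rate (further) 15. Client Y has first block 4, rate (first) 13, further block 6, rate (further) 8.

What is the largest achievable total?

539

Treat each block as its own option and order by rate: Client K/T1 23 > Client A/T1 22 > Client A/T2 21 > Client K/T2 15 > Client Y/T1 13 > Client Y/T2 8 > Client S/T1 3 > Client S/T2 2.
Fill Client K T1 block (9 at 23) — 16 left.
Client A/T1 (22): +8 — 8 left.
Client A/T2 (21): +6 — 2 left.
Client K T2 at 15: only 2 left, fill 2.
Total = 23×9 + 22×8 + 21×6 + 15×2 = 539.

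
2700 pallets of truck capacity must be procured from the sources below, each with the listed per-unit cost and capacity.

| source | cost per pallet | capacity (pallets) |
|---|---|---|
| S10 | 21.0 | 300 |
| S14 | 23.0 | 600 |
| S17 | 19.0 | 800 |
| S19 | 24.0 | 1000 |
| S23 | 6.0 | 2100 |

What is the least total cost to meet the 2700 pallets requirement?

Use sources in increasing cost order.
S23 (6.0): use full 2100 — 600 pallets to go.
S17 at 19.0: take 600 of its 800 — requirement met.
S10, S14, S19: unused.
Cost = 2100×6.0 + 600×19.0 = 24000.

24000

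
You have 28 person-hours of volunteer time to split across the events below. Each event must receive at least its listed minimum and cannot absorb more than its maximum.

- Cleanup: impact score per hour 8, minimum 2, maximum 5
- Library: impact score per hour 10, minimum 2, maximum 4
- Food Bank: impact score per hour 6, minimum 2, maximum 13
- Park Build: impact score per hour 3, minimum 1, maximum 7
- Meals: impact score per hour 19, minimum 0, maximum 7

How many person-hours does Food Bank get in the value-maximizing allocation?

Meeting every minimum uses 2+2+2+1+0 = 7 person-hours, leaving 21.
Rank by impact score per hour: Meals 19 > Library 10 > Cleanup 8 > Food Bank 6 > Park Build 3.
Meals takes 7 more to reach its cap of 7 ; 14 left.
Library: +2 to 4 (cap) ; 12 left.
Cleanup: +3 to 5 (cap) ; 9 left.
Food Bank: +9 (room for 11) → 11. Pool exhausted.

11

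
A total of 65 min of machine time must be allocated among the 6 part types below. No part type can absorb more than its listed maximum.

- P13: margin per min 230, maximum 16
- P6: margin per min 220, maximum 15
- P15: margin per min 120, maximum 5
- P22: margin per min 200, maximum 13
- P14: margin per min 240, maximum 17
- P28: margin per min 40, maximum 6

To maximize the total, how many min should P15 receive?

4

Rank by margin per min: P14 240 > P13 230 > P6 220 > P22 200 > P15 120 > P28 40.
P14: +17 to 17 (cap) — 48 left.
P13 takes 16 to reach its cap of 16 — 32 left.
P6: +15 to 15 (cap) — 17 left.
Give P22 13 to hit its cap of 13 — 4 left.
Only 4 left; P15 takes them to reach 4.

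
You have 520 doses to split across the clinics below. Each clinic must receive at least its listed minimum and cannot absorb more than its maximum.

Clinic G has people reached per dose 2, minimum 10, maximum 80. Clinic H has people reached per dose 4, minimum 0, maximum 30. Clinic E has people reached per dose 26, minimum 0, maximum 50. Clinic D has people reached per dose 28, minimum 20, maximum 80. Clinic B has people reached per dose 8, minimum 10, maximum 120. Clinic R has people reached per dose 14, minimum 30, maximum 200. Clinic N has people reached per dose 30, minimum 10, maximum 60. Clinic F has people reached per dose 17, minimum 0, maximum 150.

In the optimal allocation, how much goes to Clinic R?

160

Meeting every minimum uses 10+0+0+20+10+30+10+0 = 80 doses, leaving 440.
Rank by people reached per dose: Clinic N 30 > Clinic D 28 > Clinic E 26 > Clinic F 17 > Clinic R 14 > Clinic B 8 > Clinic H 4 > Clinic G 2.
Clinic N takes 50 more to reach its cap of 60 — 390 left.
Clinic D: +60 to 80 (cap) — 330 left.
Clinic E takes 50 more to reach its cap of 50 — 280 left.
Clinic F takes 150 more to reach its cap of 150 — 130 left.
Clinic R: +130 (room for 170) → 160. Pool exhausted.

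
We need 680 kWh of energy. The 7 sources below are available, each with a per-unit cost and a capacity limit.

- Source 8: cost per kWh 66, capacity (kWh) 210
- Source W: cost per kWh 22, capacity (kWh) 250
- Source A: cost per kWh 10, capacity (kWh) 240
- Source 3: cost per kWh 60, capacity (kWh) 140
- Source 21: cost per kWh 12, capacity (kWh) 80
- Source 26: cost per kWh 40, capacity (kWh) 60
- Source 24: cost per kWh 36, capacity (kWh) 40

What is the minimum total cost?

Fill from the cheapest source first.
Source A (10): use full 240 — 440 kWh to go.
Source 21 at 12: take all 80 kWh — 360 still needed.
Source W at 22: take all 250 kWh — 110 still needed.
Source 24 (36): use full 40 — 70 kWh to go.
Take 60 from Source 26 at 40 — need 10 more.
Take 10 from Source 3 at 60 to finish.
Source 8: unused.
Cost = 240×10 + 80×12 + 250×22 + 40×36 + 60×40 + 10×60 = 13300.

13300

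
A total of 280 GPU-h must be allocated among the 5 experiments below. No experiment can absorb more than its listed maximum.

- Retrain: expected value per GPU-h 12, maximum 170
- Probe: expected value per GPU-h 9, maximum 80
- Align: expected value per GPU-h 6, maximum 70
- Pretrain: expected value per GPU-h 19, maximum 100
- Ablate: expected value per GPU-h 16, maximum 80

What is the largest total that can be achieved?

4380

Highest expected value per GPU-h first: Pretrain 19 > Ablate 16 > Retrain 12 > Probe 9 > Align 6.
Pretrain: +100 to 100 (cap) ; 180 left.
Ablate: +80 to 80 (cap) ; 100 left.
Retrain: +100 (room for 170) → 100. Pool exhausted.
Total = 12×100 + 19×100 + 16×80 = 4380.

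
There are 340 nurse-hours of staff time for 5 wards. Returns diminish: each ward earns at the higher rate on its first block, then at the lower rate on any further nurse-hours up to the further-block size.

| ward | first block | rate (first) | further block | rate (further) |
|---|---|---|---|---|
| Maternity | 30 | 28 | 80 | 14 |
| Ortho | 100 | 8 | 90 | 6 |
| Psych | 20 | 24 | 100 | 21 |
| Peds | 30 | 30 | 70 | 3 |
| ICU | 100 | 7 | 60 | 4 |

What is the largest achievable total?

Rank every tier by rate: Peds/tier1 30 > Maternity/tier1 28 > Psych/tier1 24 > Psych/tier2 21 > Maternity/tier2 14 > Ortho/tier1 8 > ICU/tier1 7 > Ortho/tier2 6 > ICU/tier2 4 > Peds/tier2 3.
Peds tier1 at 30: fill all 30 — 310 left.
Maternity/tier1 (28): +30 — 280 left.
Fill Psych tier1 block (20 at 24) — 260 left.
Psych tier2 at 21: fill all 100 — 160 left.
Maternity/tier2 (14): +80 — 80 left.
80 remain; put them into Ortho tier1 at 8.
Total = 30×30 + 28×30 + 24×20 + 21×100 + 14×80 + 8×80 = 6080.

6080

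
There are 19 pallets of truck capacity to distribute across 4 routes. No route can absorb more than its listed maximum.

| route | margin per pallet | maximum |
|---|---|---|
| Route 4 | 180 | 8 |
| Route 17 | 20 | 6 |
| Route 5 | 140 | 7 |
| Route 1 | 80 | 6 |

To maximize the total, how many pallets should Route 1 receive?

Rank by margin per pallet: Route 4 180 > Route 5 140 > Route 1 80 > Route 17 20.
Route 4 takes 8 to reach its cap of 8 ; 11 left.
Route 5 takes 7 to reach its cap of 7 ; 4 left.
Route 1 has room for 6 but only 4 remain, so it gets 4.

4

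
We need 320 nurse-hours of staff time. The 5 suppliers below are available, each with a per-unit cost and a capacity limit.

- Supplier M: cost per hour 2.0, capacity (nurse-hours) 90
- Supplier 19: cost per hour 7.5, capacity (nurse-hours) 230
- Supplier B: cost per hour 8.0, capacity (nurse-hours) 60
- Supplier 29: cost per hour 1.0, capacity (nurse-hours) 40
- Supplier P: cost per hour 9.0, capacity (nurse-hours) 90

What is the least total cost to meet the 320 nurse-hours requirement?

1645

Cheapest first:
Supplier 29 (1.0): use full 40 — 280 nurse-hours to go.
Supplier M at 2.0: take all 90 nurse-hours — 190 still needed.
Supplier 19 (7.5): take the remaining 190 — done.
Supplier B, Supplier P: unused.
Cost = 40×1.0 + 90×2.0 + 190×7.5 = 1645.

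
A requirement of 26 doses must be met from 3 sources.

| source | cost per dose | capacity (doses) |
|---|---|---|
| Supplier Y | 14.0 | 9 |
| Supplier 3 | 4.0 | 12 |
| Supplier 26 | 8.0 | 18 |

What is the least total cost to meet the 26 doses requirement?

Use sources in increasing cost order.
Take 12 from Supplier 3 at 4.0 — need 14 more.
Take 14 from Supplier 26 at 8.0 to finish.
Supplier Y: unused.
Cost = 12×4.0 + 14×8.0 = 160.

160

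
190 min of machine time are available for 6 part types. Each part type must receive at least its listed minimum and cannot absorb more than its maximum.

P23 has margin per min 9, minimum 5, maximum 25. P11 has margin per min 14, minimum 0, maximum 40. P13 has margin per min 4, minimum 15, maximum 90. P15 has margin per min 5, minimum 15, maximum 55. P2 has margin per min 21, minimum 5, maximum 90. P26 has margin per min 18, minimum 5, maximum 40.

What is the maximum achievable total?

Meeting every minimum uses 5+0+15+15+5+5 = 45 min, leaving 145.
Order the part types by margin per min: P2 21 > P26 18 > P11 14 > P23 9 > P15 5 > P13 4.
Give P2 85 more to hit its cap of 90 ; 60 left.
P26: +35 to 40 (cap) ; 25 left.
Only 25 left; P11 takes them to reach 25.
Total = 9×5 + 14×25 + 4×15 + 5×15 + 21×90 + 18×40 = 3140.

3140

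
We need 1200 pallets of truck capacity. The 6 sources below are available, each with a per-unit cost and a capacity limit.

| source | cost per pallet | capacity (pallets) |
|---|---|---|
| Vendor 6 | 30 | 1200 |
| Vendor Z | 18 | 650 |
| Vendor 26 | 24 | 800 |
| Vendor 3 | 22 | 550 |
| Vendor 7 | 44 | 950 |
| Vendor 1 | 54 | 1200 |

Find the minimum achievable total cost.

Cheapest first:
Vendor Z (18): use full 650 ; 550 pallets to go.
Vendor 3 (22): use full 550 ; 0 pallets to go.
Vendor 26, Vendor 6, Vendor 7, Vendor 1: unused.
Cost = 650×18 + 550×22 = 23800.

23800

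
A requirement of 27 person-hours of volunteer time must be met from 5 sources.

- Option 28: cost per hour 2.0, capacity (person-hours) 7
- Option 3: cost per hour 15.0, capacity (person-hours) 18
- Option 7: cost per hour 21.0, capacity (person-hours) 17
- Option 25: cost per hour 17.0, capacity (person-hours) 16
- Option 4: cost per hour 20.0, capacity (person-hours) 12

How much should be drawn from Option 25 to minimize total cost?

Fill from the cheapest source first.
Take 7 from Option 28 at 2.0 — need 20 more.
Option 3 (15.0): use full 18 — 2 person-hours to go.
Option 25 (17.0): take the remaining 2 — done.
Option 4, Option 7: unused.

2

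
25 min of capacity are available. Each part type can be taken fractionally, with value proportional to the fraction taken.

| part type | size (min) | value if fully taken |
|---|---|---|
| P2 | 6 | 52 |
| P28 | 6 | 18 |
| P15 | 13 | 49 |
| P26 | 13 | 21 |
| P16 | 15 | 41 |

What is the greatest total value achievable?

119

Rank by value-to-size ratio: P2 52/6≈8.67, P15 49/13≈3.77, P28 18/6≈3, P16 41/15≈2.73, P26 21/13≈1.62.
Take all of P2 (6 min, value 52) ; 19 min left.
Take all of P15 (13 min, value 49) ; 6 min left.
P28: take in full, 6 min for value 18 ; 0 left.
Total value = 119.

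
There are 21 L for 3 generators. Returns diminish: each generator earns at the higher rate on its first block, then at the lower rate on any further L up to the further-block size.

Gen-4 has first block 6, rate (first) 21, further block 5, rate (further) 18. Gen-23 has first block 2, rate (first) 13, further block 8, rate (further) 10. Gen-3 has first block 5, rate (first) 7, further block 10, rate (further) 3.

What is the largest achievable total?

Treat each block as its own option and order by rate: Gen-4/tier1 21 > Gen-4/tier2 18 > Gen-23/tier1 13 > Gen-23/tier2 10 > Gen-3/tier1 7 > Gen-3/tier2 3.
Fill Gen-4 tier1 block (6 at 21) — 15 left.
Gen-4 tier2 at 18: fill all 5 — 10 left.
Gen-23/tier1 (13): +2 — 8 left.
Gen-23/tier2 (10): +8 — 0 left.
Total = 21×6 + 18×5 + 13×2 + 10×8 = 322.

322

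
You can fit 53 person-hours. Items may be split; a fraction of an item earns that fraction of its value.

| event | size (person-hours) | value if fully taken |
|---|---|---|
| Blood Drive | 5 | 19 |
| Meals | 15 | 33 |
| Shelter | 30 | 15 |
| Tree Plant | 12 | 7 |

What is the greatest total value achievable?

Rank by value-to-size ratio: Blood Drive 19/5≈3.8, Meals 33/15≈2.2, Tree Plant 7/12≈0.583, Shelter 15/30≈0.5.
Blood Drive: take in full, 5 person-hours for value 19 — 48 left.
All 15 person-hours of Meals fit (value 33) — 33 remain.
Tree Plant: take in full, 12 person-hours for value 7 — 21 left.
21 person-hours left: a 21/30 share of Shelter gives 15×21/30 = 10.5.
Total value = 69.5.

69.5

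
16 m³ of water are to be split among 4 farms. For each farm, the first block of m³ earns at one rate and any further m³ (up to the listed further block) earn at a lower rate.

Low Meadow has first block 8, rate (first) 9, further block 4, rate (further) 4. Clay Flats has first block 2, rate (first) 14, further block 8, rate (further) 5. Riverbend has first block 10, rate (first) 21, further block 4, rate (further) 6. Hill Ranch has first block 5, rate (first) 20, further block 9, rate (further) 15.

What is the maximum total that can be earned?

325

Rank every tier by rate: Riverbend/T1 21 > Hill Ranch/T1 20 > Hill Ranch/T2 15 > Clay Flats/T1 14 > Low Meadow/T1 9 > Riverbend/T2 6 > Clay Flats/T2 5 > Low Meadow/T2 4.
Fill Riverbend T1 block (10 at 21) — 6 left.
Fill Hill Ranch T1 block (5 at 20) — 1 left.
Hill Ranch T2 at 15: only 1 left, fill 1.
Total = 21×10 + 20×5 + 15×1 = 325.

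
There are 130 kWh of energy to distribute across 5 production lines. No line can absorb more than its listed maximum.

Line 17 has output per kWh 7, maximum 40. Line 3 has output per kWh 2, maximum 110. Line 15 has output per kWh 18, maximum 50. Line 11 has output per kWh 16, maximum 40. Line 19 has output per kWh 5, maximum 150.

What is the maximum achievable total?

1820

Order the production lines by output per kWh: Line 15 18 > Line 11 16 > Line 17 7 > Line 19 5 > Line 3 2.
Line 15 takes 50 to reach its cap of 50 ; 80 left.
Give Line 11 40 to hit its cap of 40 ; 40 left.
Line 17 takes 40 to reach its cap of 40 ; 0 left.
Total = 7×40 + 18×50 + 16×40 = 1820.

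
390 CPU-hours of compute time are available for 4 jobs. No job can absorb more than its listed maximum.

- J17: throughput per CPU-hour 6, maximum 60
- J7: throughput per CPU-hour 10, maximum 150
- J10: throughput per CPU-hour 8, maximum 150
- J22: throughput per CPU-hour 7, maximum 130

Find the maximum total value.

3330

Order the jobs by throughput per CPU-hour: J7 10 > J10 8 > J22 7 > J17 6.
Give J7 150 to hit its cap of 150 → 240 left.
J10: +150 to 150 (cap) → 90 left.
J22: +90 (room for 130) → 90. Pool exhausted.
Total = 10×150 + 8×150 + 7×90 = 3330.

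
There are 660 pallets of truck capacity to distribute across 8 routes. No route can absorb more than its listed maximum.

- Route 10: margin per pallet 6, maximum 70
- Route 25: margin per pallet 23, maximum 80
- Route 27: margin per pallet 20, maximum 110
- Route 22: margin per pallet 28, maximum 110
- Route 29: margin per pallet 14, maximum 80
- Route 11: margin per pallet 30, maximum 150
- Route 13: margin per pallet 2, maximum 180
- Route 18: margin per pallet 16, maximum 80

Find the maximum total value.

14320

Highest margin per pallet first: Route 11 30 > Route 22 28 > Route 25 23 > Route 27 20 > Route 18 16 > Route 29 14 > Route 10 6 > Route 13 2.
Route 11 takes 150 to reach its cap of 150 — 510 left.
Route 22 takes 110 to reach its cap of 110 — 400 left.
Route 25: +80 to 80 (cap) — 320 left.
Give Route 27 110 to hit its cap of 110 — 210 left.
Route 18: +80 to 80 (cap) — 130 left.
Route 29 takes 80 to reach its cap of 80 — 50 left.
Route 10 has room for 70 but only 50 remain, so it gets 50.
Total = 6×50 + 23×80 + 20×110 + 28×110 + 14×80 + 30×150 + 16×80 = 14320.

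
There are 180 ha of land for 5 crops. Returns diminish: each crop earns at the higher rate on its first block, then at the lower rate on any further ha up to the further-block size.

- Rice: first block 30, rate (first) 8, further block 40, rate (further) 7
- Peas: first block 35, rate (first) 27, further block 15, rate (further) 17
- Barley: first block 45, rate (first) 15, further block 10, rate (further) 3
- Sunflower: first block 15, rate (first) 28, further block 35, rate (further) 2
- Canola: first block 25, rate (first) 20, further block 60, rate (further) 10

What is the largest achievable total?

Rank every tier by rate: Sunflower/T1 28 > Peas/T1 27 > Canola/T1 20 > Peas/T2 17 > Barley/T1 15 > Canola/T2 10 > Rice/T1 8 > Rice/T2 7 > Barley/T2 3 > Sunflower/T2 2.
Sunflower T1 at 28: fill all 15 → 165 left.
Peas/T1 (27): +35 → 130 left.
Canola T1 at 20: fill all 25 → 105 left.
Peas T2 at 17: fill all 15 → 90 left.
Barley/T1 (15): +45 → 45 left.
Canola/T2: +45 of 60 at 10; pool empty.
Total = 28×15 + 27×35 + 20×25 + 17×15 + 15×45 + 10×45 = 3245.

3245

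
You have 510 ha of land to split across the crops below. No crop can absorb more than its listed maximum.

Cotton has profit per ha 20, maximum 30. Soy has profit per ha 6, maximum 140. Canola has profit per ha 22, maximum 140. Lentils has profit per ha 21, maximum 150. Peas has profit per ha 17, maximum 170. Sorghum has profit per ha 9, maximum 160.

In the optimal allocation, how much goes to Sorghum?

20

Rank by profit per ha: Canola 22 > Lentils 21 > Cotton 20 > Peas 17 > Sorghum 9 > Soy 6.
Give Canola 140 to hit its cap of 140 — 370 left.
Give Lentils 150 to hit its cap of 150 — 220 left.
Cotton: +30 to 30 (cap) — 190 left.
Peas takes 170 to reach its cap of 170 — 20 left.
Only 20 left; Sorghum takes them to reach 20.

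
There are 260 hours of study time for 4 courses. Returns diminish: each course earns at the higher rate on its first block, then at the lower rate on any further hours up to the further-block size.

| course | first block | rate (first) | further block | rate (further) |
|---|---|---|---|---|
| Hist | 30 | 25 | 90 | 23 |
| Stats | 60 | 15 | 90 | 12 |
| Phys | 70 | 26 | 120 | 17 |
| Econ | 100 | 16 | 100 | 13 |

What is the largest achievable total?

5830

Order all 8 blocks by rate: Phys/T1 26 > Hist/T1 25 > Hist/T2 23 > Phys/T2 17 > Econ/T1 16 > Stats/T1 15 > Econ/T2 13 > Stats/T2 12.
Phys/T1 (26): +70 — 190 left.
Hist/T1 (25): +30 — 160 left.
Hist/T2 (23): +90 — 70 left.
70 remain; put them into Phys T2 at 17.
Total = 26×70 + 25×30 + 23×90 + 17×70 = 5830.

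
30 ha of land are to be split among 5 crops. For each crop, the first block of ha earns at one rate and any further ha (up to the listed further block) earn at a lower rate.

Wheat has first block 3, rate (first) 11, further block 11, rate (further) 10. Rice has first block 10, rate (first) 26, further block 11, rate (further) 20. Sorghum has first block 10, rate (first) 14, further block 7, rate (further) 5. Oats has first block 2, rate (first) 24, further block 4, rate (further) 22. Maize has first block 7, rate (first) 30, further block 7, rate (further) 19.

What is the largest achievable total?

Order all 10 blocks by rate: Maize/first 30 > Rice/first 26 > Oats/first 24 > Oats/second 22 > Rice/second 20 > Maize/second 19 > Sorghum/first 14 > Wheat/first 11 > Wheat/second 10 > Sorghum/second 5.
Maize/first (30): +7 — 23 left.
Rice/first (26): +10 — 13 left.
Fill Oats first block (2 at 24) — 11 left.
Oats second at 22: fill all 4 — 7 left.
7 remain; put them into Rice second at 20.
Total = 30×7 + 26×10 + 24×2 + 22×4 + 20×7 = 746.

746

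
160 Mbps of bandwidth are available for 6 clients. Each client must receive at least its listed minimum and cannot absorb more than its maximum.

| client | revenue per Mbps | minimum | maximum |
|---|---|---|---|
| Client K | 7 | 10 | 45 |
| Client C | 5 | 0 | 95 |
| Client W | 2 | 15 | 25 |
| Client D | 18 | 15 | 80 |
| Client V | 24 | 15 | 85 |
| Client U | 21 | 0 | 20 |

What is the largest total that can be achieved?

Meeting every minimum uses 10+0+15+15+15+0 = 55 Mbps, leaving 105.
Highest revenue per Mbps first: Client V 24 > Client U 21 > Client D 18 > Client K 7 > Client C 5 > Client W 2.
Client V takes 70 more to reach its cap of 85 ; 35 left.
Client U takes 20 more to reach its cap of 20 ; 15 left.
Client D has room for 65 more but only 15 remain, so it gets 30.
Total = 7×10 + 2×15 + 18×30 + 24×85 + 21×20 = 3100.

3100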